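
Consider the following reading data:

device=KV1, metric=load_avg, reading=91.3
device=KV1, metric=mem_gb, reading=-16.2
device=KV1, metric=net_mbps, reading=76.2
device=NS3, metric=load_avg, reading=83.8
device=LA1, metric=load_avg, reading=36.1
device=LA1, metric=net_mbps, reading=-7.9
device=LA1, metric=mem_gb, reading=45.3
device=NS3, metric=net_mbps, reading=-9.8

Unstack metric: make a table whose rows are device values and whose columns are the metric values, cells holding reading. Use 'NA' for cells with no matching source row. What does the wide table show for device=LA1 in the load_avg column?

36.1

The long row with device=LA1, metric=load_avg has reading=36.1.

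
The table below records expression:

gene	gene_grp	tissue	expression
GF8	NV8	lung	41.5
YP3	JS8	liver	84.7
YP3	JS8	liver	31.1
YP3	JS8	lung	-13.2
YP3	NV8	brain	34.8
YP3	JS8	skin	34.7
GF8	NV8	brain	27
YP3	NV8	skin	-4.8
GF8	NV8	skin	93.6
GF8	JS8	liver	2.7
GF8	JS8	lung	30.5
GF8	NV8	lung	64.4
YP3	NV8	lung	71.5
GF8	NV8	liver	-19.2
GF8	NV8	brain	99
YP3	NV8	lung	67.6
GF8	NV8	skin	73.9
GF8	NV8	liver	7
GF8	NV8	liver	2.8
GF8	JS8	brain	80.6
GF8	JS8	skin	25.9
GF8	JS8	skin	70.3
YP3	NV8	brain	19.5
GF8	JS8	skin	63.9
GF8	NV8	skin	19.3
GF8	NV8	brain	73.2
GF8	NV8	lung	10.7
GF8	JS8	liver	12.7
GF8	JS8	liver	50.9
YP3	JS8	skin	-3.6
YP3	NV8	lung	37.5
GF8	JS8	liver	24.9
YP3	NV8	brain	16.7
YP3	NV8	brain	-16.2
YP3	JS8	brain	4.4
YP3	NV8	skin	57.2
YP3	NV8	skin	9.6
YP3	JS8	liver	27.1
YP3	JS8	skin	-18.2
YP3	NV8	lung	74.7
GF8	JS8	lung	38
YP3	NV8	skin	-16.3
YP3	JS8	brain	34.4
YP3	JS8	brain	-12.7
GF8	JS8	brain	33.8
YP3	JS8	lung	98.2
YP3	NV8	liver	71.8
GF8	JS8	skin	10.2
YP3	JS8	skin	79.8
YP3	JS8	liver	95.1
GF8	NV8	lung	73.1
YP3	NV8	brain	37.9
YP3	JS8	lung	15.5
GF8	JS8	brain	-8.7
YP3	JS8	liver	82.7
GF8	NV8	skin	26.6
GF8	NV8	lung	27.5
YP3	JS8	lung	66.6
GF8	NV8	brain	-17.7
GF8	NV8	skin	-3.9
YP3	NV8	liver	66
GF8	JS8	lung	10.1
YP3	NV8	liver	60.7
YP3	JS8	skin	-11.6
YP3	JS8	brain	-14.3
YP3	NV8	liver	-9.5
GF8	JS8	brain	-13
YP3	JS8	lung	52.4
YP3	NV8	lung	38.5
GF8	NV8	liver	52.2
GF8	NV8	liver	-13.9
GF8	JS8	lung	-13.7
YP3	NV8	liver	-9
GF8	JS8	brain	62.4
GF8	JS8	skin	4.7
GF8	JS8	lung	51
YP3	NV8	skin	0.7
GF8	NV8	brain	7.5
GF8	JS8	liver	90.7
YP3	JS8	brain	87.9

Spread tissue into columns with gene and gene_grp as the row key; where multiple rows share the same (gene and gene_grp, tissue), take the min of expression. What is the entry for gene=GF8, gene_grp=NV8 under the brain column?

-17.7

Rows with gene=GF8, gene_grp=NV8 and tissue=brain: expression values are 27, 99, 73.2, -17.7, 7.5.
min(27, 99, 73.2, -17.7, 7.5) = -17.7.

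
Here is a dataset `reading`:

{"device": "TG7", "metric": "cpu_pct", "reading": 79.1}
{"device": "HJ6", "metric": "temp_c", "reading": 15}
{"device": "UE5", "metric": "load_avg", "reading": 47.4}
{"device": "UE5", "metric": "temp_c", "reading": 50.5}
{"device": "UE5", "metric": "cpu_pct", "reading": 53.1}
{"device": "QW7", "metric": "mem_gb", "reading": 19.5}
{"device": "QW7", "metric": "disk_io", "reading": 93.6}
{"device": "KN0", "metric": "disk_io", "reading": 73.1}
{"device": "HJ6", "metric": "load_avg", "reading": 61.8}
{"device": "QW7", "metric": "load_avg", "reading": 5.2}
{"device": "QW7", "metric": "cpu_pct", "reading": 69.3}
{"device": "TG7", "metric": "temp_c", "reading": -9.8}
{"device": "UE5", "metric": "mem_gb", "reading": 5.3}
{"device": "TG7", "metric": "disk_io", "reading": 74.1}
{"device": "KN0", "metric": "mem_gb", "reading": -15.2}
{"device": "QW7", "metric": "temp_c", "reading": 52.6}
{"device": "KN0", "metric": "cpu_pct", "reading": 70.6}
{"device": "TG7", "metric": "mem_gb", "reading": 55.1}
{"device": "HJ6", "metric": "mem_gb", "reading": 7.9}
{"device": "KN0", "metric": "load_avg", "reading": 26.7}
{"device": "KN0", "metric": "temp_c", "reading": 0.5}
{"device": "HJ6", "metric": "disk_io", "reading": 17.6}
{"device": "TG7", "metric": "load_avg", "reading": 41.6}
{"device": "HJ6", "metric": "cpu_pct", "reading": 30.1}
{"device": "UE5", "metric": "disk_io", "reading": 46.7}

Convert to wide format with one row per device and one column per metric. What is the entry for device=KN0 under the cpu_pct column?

70.6

Wide layout: rows indexed by device, columns are the 5 distinct metric values (cpu_pct, temp_c, load_avg, mem_gb, disk_io).
Cell (device=KN0, metric=cpu_pct) draws from the long row where device=KN0 and metric=cpu_pct, which has reading=70.6.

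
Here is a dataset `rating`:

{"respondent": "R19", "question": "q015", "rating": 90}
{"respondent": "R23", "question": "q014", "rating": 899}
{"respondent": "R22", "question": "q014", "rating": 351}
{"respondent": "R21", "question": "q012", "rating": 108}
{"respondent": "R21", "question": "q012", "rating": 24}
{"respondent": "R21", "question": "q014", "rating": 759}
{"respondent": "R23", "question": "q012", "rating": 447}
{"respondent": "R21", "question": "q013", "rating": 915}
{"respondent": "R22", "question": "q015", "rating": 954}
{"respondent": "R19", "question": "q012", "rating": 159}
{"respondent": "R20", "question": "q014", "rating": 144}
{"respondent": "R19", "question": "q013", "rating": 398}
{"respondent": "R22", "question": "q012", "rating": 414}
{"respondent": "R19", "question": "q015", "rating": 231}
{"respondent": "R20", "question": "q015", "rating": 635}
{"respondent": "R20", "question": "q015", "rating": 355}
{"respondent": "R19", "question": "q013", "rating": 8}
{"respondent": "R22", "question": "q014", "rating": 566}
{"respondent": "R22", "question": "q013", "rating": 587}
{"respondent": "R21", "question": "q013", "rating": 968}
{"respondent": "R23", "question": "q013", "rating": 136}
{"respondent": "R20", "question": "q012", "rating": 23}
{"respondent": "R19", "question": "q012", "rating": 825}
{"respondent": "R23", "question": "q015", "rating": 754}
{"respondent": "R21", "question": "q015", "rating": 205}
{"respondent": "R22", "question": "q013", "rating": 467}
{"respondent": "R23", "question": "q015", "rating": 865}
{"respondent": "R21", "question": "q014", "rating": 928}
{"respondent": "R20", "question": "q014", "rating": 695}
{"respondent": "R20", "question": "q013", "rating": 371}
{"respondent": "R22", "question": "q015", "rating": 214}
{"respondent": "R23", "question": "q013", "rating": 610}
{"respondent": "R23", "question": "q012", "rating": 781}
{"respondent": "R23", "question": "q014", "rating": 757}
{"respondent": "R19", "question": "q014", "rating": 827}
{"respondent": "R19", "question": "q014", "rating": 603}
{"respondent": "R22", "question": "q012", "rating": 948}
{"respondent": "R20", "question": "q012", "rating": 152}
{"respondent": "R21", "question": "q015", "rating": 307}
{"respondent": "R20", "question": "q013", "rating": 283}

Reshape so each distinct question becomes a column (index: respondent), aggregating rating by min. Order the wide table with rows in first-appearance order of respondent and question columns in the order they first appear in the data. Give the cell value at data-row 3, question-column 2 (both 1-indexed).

With rows in first-appearance order of respondent, row 3 is respondent=R22. question columns in first-appearance order: q015, q014, q012, q013; column 2 is q014.
Long rows with respondent=R22, question=q014: min(351, 566) = 351.

351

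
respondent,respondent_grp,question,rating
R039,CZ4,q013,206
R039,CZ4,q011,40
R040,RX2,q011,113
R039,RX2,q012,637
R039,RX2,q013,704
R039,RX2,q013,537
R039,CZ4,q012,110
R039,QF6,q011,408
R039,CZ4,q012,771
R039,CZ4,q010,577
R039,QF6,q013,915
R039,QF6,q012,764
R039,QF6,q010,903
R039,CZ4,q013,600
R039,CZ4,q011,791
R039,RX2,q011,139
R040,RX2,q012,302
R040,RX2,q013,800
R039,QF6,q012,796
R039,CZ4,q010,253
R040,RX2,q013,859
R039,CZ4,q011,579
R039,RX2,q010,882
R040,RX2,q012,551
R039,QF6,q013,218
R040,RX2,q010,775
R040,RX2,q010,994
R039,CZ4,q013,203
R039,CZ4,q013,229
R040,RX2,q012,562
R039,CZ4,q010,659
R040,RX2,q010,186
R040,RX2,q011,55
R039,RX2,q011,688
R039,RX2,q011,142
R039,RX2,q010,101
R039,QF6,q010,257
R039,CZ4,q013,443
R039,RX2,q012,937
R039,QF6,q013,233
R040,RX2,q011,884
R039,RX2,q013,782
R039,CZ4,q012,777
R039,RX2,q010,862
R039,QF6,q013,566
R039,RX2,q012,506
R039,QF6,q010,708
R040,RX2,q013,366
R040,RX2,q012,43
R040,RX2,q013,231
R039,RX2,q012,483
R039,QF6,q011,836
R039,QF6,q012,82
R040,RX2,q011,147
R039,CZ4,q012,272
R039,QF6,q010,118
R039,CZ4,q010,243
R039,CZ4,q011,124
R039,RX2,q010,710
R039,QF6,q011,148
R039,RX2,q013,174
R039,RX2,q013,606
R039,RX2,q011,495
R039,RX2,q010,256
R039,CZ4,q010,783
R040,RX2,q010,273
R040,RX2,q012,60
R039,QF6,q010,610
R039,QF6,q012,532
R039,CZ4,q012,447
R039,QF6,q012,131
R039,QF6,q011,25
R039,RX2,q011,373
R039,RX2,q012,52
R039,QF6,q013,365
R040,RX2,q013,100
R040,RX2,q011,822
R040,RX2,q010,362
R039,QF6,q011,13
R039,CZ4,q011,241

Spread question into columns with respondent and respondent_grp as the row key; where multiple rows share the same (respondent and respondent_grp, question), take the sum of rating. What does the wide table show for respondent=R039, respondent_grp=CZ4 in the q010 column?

2515

Rows with respondent=R039, respondent_grp=CZ4 and question=q010: rating values are 577, 253, 659, 243, 783.
577 + 253 + 659 + 243 + 783 = 2515.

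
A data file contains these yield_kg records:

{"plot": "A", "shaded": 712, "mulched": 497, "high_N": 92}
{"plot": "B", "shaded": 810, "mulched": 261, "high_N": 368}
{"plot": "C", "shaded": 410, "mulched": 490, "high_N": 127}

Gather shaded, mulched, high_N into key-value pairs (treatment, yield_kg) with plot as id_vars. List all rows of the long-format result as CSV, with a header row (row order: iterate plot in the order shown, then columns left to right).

Each (plot, column) pair becomes one row: 3 × 3 = 9 rows.
For example, (A, shaded) → yield_kg=712.

plot,treatment,yield_kg
A,shaded,712
A,mulched,497
A,high_N,92
B,shaded,810
B,mulched,261
B,high_N,368
C,shaded,410
C,mulched,490
C,high_N,127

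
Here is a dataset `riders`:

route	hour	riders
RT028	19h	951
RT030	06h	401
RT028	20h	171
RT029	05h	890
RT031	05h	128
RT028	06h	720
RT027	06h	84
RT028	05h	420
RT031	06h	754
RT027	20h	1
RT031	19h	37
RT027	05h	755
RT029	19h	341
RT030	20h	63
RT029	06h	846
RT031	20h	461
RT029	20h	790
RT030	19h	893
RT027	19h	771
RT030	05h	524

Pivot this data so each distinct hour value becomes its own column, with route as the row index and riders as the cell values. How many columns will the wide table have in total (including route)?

1 column for route plus 4 distinct hour values → 5 columns.

5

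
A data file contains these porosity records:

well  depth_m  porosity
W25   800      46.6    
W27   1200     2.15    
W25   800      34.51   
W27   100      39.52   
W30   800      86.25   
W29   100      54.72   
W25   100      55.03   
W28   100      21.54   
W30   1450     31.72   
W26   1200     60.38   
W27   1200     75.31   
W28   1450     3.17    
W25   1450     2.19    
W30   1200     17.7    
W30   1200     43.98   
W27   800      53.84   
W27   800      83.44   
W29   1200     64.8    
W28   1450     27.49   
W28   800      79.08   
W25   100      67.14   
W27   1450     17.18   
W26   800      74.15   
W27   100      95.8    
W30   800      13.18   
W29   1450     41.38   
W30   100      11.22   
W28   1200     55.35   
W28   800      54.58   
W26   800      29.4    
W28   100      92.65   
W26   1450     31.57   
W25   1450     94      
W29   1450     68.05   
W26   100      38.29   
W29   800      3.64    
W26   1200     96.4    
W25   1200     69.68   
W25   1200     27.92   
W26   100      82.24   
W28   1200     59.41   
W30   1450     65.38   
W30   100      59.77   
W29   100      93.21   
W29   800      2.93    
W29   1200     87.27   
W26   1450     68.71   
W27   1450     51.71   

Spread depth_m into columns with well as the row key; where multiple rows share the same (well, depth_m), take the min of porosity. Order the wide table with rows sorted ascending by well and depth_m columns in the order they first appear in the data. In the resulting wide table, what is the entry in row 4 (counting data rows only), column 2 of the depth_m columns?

With rows sorted ascending by well, row 4 is well=W28. depth_m columns in first-appearance order: 800, 1200, 100, 1450; column 2 is 1200.
Long rows with well=W28, depth_m=1200: min(55.35, 59.41) = 55.35.

55.35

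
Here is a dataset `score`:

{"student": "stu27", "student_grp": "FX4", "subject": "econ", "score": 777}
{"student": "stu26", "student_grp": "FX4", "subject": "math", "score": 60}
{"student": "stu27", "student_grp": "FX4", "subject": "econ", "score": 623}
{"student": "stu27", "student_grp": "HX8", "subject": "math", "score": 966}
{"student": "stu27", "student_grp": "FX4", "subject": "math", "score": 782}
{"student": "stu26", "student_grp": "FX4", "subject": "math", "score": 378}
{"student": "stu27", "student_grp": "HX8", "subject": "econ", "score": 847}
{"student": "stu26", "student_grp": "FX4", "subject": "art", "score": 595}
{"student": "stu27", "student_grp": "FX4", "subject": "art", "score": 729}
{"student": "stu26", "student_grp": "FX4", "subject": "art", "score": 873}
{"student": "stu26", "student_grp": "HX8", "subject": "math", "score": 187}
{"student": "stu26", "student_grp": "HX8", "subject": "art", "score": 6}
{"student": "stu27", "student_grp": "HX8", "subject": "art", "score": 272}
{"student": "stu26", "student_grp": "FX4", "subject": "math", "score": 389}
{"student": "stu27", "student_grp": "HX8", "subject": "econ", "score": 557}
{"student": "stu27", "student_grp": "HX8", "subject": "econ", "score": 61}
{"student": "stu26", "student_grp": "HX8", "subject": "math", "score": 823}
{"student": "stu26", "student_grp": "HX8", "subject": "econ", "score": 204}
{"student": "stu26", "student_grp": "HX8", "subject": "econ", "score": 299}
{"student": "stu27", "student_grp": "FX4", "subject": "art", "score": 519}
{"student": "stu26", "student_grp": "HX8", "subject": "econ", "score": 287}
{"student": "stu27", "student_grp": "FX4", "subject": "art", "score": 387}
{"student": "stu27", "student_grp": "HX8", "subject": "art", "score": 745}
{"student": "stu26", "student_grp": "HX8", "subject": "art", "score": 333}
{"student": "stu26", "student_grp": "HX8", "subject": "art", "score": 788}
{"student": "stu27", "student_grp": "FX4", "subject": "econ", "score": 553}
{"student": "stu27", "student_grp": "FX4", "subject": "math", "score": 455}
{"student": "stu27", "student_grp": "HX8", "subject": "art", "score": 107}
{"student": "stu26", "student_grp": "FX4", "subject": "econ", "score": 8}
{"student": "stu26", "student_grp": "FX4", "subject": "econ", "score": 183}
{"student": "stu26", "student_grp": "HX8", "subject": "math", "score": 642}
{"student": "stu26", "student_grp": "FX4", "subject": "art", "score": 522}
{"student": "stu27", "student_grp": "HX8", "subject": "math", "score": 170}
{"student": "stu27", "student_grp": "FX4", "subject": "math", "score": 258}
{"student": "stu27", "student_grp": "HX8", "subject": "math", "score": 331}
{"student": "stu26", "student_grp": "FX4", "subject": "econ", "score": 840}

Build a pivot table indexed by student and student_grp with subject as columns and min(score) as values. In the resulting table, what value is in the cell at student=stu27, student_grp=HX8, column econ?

Rows with student=stu27, student_grp=HX8 and subject=econ: score values are 847, 557, 61.
min(847, 557, 61) = 61.

61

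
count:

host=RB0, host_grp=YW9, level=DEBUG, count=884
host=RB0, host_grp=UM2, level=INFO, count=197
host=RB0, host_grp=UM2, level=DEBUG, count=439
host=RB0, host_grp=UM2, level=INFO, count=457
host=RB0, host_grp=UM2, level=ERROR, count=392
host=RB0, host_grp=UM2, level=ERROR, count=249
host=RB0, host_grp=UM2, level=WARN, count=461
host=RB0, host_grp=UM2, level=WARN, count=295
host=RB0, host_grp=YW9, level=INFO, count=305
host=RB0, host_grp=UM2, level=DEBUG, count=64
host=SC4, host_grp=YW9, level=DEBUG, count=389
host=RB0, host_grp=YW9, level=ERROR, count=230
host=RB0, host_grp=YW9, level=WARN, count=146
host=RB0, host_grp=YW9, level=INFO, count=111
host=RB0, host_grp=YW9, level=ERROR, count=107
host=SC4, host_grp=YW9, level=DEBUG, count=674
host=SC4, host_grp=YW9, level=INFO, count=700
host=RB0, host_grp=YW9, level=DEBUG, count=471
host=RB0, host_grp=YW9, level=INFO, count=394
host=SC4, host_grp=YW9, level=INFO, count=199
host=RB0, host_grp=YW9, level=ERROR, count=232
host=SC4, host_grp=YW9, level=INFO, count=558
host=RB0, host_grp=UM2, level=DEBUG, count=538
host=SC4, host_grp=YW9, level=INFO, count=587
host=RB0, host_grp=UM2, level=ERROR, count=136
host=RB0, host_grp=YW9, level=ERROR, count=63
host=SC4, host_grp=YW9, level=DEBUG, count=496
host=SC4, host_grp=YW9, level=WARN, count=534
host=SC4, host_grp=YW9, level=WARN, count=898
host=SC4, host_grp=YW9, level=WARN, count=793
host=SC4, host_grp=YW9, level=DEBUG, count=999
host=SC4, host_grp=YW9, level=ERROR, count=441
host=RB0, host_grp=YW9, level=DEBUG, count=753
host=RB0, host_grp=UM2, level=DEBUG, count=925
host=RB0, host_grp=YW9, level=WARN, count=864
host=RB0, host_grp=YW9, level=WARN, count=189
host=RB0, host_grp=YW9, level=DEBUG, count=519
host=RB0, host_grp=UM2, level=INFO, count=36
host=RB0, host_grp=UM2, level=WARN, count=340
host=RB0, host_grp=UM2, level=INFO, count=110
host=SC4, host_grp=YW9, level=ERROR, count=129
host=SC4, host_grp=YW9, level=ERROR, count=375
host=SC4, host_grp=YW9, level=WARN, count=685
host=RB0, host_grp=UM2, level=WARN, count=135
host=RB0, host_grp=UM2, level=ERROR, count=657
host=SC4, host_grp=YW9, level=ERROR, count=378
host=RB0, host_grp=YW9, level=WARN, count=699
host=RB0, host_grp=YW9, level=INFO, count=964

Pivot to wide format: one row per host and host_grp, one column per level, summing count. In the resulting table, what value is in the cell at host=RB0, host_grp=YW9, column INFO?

Rows with host=RB0, host_grp=YW9 and level=INFO: count values are 305, 111, 394, 964.
305 + 111 + 394 + 964 = 1774.

1774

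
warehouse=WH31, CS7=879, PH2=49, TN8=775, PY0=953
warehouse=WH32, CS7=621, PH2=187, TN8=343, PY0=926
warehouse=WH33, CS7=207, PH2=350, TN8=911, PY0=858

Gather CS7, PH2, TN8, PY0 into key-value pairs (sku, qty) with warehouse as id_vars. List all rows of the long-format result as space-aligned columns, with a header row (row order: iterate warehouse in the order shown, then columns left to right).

Each (warehouse, column) pair becomes one row: 3 × 4 = 12 rows.
For example, (WH31, CS7) → qty=879.

warehouse  sku  qty
WH31       CS7  879
WH31       PH2  49 
WH31       TN8  775
WH31       PY0  953
WH32       CS7  621
WH32       PH2  187
WH32       TN8  343
WH32       PY0  926
WH33       CS7  207
WH33       PH2  350
WH33       TN8  911
WH33       PY0  858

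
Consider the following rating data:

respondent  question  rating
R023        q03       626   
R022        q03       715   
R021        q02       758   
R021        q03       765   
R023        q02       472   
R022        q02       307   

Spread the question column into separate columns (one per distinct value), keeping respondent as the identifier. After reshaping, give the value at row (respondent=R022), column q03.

Wide layout: rows indexed by respondent, columns are the 2 distinct question values (q03, q02).
Cell (respondent=R022, question=q03) draws from the long row where respondent=R022 and question=q03, which has rating=715.

715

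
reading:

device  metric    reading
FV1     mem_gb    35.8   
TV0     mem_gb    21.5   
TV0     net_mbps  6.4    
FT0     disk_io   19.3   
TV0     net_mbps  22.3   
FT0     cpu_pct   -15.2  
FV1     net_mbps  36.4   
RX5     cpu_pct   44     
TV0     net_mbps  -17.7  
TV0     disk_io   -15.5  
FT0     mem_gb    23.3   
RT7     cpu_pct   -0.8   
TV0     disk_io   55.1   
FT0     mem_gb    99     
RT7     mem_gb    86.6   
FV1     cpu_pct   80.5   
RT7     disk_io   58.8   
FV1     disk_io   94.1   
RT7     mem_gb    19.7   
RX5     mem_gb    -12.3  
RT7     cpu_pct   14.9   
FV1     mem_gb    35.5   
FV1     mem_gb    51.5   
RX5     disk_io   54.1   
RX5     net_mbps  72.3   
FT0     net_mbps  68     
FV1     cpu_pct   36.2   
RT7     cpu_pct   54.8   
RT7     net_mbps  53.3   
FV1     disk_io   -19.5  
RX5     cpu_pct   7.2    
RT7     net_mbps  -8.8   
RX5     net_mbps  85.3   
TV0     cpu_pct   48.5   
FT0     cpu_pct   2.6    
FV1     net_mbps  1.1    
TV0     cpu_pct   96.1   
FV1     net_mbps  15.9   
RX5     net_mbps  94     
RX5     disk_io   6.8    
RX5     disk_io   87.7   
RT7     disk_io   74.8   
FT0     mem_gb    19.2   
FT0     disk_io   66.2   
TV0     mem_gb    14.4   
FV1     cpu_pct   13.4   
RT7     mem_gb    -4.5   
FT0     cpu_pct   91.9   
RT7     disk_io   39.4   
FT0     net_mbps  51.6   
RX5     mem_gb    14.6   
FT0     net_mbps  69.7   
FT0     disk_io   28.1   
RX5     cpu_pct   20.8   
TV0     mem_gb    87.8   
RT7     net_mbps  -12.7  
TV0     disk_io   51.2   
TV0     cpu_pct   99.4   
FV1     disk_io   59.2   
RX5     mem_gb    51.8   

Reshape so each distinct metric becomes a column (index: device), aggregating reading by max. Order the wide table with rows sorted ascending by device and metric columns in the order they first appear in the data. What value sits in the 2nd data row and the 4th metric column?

With rows sorted ascending by device, row 2 is device=FV1. metric columns in first-appearance order: mem_gb, net_mbps, disk_io, cpu_pct; column 4 is cpu_pct.
Long rows with device=FV1, metric=cpu_pct: max(80.5, 36.2, 13.4) = 80.5.

80.5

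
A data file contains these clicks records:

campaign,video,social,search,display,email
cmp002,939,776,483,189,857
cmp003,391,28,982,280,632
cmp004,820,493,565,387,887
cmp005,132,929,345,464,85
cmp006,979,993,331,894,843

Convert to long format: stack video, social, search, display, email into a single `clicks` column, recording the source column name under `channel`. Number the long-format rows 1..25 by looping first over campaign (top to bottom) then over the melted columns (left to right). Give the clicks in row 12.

493

25 rows total (5 × 5). Row 12: index ⌊(12-1)/5⌋ = 2 into campaign → cmp004; (12-1) mod 5 = 1 into the melted columns → social.
So row 12 is (cmp004, social, 493); clicks = 493.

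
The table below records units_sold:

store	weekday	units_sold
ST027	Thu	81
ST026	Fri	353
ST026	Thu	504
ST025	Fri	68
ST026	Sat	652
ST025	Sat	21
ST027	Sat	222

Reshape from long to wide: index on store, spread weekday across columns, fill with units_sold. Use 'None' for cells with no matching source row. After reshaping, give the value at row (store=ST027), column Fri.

No long-format row has store=ST027 and weekday=Fri, so the cell is None.

None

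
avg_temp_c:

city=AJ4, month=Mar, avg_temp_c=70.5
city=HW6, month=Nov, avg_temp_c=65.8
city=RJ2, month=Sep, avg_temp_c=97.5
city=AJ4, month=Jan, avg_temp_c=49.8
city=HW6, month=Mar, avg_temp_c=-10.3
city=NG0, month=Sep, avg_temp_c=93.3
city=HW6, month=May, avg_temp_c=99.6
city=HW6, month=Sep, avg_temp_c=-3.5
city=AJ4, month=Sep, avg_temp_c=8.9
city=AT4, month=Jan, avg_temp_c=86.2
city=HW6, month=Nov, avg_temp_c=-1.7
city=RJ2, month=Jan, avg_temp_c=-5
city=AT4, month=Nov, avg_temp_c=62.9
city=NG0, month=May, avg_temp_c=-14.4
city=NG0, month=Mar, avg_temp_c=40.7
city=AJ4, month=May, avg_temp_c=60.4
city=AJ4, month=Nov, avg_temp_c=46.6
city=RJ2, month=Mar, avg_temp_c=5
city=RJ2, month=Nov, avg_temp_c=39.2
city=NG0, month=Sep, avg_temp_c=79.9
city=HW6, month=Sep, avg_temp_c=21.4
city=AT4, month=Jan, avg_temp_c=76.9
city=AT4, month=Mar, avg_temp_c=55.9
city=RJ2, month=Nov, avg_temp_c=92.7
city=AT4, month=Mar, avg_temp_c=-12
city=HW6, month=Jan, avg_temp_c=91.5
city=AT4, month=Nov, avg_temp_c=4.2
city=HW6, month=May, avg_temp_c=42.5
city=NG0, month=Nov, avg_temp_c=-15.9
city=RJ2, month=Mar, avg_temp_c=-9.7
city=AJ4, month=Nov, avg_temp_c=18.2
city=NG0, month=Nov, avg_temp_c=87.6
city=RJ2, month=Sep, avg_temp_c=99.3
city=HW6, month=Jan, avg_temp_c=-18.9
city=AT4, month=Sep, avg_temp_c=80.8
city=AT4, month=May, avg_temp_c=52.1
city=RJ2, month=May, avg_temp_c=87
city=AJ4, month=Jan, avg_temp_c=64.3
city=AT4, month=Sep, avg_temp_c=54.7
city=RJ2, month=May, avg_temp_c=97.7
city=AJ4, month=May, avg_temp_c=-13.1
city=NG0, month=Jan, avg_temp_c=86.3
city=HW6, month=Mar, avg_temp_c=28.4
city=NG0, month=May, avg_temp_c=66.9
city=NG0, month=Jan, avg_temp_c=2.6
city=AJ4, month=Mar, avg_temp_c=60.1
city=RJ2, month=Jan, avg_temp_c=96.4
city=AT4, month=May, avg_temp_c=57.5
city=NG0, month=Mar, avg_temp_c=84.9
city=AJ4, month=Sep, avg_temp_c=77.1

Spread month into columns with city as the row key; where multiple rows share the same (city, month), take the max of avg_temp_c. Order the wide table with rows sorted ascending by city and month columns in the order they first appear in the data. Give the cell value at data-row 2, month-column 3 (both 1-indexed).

80.8

With rows sorted ascending by city, row 2 is city=AT4. month columns in first-appearance order: Mar, Nov, Sep, Jan, May; column 3 is Sep.
Long rows with city=AT4, month=Sep: max(80.8, 54.7) = 80.8.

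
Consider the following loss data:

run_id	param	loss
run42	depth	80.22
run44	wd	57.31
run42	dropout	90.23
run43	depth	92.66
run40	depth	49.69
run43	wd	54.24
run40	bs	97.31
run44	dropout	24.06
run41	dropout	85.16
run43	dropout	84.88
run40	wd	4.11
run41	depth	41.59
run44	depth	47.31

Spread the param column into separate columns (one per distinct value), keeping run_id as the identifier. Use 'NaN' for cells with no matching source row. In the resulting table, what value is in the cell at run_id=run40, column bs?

The long row with run_id=run40, param=bs has loss=97.31.

97.31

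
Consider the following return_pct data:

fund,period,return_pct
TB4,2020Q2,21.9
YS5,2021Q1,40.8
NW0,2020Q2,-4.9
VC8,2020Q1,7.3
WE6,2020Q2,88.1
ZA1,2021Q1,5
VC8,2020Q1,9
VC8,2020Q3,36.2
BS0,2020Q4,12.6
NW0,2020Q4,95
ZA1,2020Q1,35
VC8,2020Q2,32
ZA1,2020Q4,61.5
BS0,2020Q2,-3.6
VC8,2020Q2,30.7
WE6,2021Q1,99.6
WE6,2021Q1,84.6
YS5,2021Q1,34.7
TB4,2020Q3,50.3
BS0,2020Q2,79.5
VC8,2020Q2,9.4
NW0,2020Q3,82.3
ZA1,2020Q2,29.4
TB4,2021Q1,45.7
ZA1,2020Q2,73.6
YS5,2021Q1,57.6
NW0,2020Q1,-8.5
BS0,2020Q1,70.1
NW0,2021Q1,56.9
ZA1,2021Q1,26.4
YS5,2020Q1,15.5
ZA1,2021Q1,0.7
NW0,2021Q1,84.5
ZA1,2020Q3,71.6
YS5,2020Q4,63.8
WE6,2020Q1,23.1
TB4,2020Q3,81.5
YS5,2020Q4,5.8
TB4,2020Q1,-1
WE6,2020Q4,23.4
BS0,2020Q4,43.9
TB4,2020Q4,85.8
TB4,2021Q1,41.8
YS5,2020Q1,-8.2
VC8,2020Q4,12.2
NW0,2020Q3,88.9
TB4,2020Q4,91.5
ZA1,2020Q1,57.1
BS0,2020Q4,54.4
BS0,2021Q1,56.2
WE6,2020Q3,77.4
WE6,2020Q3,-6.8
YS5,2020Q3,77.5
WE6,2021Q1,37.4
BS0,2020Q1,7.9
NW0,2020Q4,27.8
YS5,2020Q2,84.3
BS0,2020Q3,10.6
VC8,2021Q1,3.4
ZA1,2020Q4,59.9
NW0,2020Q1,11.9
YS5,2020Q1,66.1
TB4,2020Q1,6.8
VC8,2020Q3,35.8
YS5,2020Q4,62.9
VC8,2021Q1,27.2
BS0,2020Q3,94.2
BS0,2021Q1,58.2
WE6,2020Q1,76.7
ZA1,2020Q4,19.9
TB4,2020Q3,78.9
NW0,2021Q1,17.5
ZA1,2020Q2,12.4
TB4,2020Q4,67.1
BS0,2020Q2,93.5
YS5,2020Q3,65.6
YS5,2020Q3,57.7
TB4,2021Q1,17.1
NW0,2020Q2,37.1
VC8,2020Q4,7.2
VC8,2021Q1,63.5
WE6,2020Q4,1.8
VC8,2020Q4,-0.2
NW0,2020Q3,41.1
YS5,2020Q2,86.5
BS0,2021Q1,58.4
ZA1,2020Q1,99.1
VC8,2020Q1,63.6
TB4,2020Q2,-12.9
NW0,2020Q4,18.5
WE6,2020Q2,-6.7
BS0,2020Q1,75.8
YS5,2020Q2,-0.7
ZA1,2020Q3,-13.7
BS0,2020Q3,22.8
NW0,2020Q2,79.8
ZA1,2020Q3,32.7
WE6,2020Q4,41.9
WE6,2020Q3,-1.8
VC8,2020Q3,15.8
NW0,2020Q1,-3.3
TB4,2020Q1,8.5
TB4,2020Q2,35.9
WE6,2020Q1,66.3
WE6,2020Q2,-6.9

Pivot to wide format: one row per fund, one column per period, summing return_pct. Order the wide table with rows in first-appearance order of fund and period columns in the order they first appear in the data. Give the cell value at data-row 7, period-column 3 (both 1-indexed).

With rows in first-appearance order of fund, row 7 is fund=BS0. period columns in first-appearance order: 2020Q2, 2021Q1, 2020Q1, 2020Q3, 2020Q4; column 3 is 2020Q1.
Long rows with fund=BS0, period=2020Q1: 70.1 + 7.9 + 75.8 = 153.8.

153.8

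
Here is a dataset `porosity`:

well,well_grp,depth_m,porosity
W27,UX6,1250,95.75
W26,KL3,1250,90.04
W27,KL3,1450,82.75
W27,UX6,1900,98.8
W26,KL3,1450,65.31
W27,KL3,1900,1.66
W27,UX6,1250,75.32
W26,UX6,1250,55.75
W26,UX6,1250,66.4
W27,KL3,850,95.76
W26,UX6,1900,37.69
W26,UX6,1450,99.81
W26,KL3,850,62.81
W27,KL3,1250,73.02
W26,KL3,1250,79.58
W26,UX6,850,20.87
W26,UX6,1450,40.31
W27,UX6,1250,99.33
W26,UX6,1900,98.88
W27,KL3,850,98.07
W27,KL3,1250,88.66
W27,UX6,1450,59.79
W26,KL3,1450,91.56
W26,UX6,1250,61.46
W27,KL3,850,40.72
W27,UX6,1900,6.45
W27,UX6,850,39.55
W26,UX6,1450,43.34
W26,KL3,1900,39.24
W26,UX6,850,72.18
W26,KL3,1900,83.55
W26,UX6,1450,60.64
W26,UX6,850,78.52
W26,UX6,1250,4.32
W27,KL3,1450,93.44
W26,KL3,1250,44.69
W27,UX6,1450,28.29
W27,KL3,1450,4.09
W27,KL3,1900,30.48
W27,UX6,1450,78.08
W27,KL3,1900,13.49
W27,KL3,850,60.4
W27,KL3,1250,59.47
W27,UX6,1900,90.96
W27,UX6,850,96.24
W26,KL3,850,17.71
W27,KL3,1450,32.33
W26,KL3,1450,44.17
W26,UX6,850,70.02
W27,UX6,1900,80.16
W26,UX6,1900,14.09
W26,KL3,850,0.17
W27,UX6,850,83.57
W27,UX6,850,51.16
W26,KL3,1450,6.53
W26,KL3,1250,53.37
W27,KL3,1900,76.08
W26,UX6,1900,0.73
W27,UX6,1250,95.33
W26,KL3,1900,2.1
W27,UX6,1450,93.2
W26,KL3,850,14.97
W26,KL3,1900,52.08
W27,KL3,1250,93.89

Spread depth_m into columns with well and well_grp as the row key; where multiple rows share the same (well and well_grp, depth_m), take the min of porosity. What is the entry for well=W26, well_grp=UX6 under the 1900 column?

Rows with well=W26, well_grp=UX6 and depth_m=1900: porosity values are 37.69, 98.88, 14.09, 0.73.
min(37.69, 98.88, 14.09, 0.73) = 0.73.

0.73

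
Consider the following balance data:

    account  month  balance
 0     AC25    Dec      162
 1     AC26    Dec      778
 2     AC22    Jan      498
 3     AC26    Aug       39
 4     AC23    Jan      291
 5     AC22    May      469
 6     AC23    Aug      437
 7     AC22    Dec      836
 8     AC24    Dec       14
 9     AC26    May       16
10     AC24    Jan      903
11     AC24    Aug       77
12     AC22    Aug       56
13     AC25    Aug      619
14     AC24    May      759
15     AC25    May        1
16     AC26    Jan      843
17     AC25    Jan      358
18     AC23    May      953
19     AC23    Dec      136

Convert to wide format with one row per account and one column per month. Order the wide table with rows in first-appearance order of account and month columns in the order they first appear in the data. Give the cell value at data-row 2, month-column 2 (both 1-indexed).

843

With rows in first-appearance order of account, row 2 is account=AC26. month columns in first-appearance order: Dec, Jan, Aug, May; column 2 is Jan.
Long rows with account=AC26, month=Jan: balance = 843.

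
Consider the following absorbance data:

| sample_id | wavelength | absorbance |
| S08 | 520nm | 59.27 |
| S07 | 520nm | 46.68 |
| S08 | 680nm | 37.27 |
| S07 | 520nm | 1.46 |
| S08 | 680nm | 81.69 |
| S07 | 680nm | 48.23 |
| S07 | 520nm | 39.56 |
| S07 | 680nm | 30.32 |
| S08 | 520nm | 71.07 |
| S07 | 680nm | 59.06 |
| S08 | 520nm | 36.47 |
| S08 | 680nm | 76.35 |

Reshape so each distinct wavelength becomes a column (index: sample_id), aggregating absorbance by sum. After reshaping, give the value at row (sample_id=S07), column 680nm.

Rows with sample_id=S07 and wavelength=680nm: absorbance values are 48.23, 30.32, 59.06.
48.23 + 30.32 + 59.06 = 137.61.

137.61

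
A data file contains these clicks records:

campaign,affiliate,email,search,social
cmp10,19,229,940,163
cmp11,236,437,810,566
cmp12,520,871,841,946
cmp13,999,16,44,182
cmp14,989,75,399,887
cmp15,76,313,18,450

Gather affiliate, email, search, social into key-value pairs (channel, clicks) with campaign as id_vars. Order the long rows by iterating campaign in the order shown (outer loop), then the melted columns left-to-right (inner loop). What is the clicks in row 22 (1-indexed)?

313

24 rows total (6 × 4). Row 22: index ⌊(22-1)/4⌋ = 5 into campaign → cmp15; (22-1) mod 4 = 1 into the melted columns → email.
So row 22 is (cmp15, email, 313); clicks = 313.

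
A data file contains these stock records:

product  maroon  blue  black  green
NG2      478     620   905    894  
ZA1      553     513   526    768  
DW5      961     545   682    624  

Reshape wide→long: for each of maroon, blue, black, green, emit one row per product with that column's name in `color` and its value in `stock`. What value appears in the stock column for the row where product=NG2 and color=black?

Unpivoting turns each (product, wide-column) pair into one long row.
The wide cell at row NG2, column black holds 905, so the long row (NG2, black) has stock=905.

905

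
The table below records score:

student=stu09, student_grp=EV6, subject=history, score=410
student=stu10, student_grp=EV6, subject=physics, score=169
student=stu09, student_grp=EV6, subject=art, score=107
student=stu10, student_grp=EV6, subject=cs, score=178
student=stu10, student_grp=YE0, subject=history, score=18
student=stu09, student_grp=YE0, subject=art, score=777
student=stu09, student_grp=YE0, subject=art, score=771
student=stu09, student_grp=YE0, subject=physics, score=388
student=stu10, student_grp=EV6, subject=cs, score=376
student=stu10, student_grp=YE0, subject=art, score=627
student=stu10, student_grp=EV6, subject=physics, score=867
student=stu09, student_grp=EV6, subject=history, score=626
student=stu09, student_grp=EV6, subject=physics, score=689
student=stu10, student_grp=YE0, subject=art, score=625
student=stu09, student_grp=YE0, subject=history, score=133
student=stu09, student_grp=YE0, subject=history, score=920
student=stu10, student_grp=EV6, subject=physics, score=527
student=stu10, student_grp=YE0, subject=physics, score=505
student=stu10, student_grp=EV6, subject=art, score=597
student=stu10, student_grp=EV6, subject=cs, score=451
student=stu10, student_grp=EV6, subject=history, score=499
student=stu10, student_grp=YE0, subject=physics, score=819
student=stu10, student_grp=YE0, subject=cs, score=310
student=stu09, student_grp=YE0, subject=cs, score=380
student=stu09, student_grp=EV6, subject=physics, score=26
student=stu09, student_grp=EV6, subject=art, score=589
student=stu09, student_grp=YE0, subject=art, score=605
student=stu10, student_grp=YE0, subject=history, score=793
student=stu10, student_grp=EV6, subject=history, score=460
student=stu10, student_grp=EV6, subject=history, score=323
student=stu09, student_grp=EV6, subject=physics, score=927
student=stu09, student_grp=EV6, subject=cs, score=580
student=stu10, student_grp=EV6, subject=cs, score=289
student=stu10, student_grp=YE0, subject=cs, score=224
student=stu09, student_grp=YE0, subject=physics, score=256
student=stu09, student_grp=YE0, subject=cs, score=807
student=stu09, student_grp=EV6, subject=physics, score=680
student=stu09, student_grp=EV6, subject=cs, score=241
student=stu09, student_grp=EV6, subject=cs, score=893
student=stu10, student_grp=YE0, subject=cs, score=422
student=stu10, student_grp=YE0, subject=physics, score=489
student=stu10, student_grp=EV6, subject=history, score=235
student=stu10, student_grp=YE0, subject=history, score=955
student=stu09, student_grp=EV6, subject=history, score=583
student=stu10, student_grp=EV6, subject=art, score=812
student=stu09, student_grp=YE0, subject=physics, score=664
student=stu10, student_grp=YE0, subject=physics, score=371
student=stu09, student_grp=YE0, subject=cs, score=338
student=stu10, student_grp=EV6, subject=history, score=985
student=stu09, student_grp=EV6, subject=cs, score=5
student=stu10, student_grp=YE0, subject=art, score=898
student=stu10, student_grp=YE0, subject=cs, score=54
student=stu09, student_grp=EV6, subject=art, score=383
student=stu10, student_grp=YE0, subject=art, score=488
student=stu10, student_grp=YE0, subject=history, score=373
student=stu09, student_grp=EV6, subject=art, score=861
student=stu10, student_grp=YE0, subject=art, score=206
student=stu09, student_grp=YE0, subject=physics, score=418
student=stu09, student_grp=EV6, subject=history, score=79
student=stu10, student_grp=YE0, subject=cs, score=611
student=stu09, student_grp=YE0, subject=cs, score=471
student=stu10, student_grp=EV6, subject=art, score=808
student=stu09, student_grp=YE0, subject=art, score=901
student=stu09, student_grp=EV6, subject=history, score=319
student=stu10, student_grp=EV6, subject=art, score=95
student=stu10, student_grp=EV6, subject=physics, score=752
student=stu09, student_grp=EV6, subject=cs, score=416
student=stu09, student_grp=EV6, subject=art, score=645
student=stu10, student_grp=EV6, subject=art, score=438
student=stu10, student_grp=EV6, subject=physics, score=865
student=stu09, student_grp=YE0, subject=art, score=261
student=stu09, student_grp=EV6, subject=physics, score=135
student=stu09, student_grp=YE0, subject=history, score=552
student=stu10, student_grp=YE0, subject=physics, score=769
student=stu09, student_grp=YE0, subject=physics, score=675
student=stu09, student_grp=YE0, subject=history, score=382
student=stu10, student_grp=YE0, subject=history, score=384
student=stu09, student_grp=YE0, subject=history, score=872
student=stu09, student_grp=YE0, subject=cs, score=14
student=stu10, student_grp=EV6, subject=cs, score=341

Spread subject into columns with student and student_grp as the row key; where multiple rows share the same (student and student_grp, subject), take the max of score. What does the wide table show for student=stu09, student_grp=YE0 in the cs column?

Rows with student=stu09, student_grp=YE0 and subject=cs: score values are 380, 807, 338, 471, 14.
max(380, 807, 338, 471, 14) = 807.

807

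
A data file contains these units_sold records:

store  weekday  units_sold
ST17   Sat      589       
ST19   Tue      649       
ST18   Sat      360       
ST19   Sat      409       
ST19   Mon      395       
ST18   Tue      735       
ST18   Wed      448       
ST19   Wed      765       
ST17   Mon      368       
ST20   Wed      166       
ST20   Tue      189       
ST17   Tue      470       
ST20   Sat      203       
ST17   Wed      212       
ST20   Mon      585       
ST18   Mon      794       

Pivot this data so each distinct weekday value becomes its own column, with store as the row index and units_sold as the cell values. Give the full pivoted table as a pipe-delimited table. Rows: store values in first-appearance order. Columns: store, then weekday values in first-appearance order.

Columns: store plus the 4 distinct weekday values (Sat, Tue, Mon, Wed).
For example, row ST17 column Sat takes units_sold=589 from the long row (ST17, Sat).

| store | Sat | Tue | Mon | Wed |
| ST17 | 589 | 470 | 368 | 212 |
| ST19 | 409 | 649 | 395 | 765 |
| ST18 | 360 | 735 | 794 | 448 |
| ST20 | 203 | 189 | 585 | 166 |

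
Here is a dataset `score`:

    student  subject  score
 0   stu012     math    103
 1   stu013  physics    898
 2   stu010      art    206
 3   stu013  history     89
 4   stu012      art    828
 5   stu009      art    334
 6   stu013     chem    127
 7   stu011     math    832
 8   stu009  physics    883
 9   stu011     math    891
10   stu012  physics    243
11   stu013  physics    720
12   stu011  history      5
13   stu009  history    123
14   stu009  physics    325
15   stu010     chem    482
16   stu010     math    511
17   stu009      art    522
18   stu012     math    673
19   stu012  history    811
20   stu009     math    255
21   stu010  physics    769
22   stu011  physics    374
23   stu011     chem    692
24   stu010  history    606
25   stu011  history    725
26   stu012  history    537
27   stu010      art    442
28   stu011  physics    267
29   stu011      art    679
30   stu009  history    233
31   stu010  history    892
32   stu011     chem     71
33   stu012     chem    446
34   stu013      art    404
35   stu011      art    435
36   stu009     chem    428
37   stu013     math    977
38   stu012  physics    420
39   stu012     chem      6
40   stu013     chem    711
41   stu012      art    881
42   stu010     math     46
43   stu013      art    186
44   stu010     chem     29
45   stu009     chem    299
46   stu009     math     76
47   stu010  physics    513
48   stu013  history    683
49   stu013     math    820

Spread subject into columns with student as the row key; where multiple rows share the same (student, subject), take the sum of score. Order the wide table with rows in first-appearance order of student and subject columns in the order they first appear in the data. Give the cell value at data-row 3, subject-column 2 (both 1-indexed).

1282

With rows in first-appearance order of student, row 3 is student=stu010. subject columns in first-appearance order: math, physics, art, history, chem; column 2 is physics.
Long rows with student=stu010, subject=physics: 769 + 513 = 1282.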